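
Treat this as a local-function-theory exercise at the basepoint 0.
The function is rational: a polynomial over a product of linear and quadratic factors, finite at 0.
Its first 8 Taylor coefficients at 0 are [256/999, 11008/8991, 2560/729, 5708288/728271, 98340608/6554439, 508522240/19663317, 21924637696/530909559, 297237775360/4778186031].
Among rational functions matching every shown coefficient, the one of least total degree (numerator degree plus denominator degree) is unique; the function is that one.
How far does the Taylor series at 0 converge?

No rational of total degree below 5 reproduces all 8 coefficients; solving the [0/5] Pade equations on them gives f(y) = -12/(37*(y - 9/8)**2*(y - 1)**3), whose expansion matches every shown term.
Denominator factor (y - 9/8)^2: pole of order 2 at 9/8, modulus 9/8.
Denominator factor (y - 1)^3: pole of order 3 at 1, modulus 1.
The radius of convergence is the smallest modulus among the singular points: 1.

The radius of convergence is 1.


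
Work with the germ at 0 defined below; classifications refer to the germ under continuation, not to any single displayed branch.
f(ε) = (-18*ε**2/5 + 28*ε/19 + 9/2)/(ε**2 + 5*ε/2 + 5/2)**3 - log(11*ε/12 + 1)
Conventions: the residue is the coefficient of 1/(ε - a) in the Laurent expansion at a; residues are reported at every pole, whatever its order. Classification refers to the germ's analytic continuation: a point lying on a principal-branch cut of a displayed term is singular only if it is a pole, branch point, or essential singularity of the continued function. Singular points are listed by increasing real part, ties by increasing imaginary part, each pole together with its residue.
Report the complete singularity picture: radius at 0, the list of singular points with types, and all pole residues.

Denominator factor (ε**2 + 5*ε/2 + 5/2)^3: discriminant -15/4, complex-conjugate roots (-5/4) + ((1/4)*sqrt(15))*i and (-5/4) - ((1/4)*sqrt(15))*i; poles of order 3, moduli (1/2)*sqrt(10) and (1/2)*sqrt(10).
Branch term (-1)*log(1 - ε/(-12/11)): its argument vanishes at ε = -12/11, a logarithmic branch point, modulus 12/11.
The radius of convergence is the smallest modulus among the singular points: 12/11.
The branch term is analytic at (-5/4) - ((1/4)*sqrt(15))*i and contributes nothing to the residue; only the rational part matters.
The factor ε**2 + 5*ε/2 + 5/2 splits as (ε - a)(ε - a') with a = (-5/4) - ((1/4)*sqrt(15))*i, a' = (-5/4) + ((1/4)*sqrt(15))*i. At the order-3 pole a set g(ε) = (ε - a)^3*(rational part) = [-18*ε**2/5 + 28*ε/19 + 9/2] / (ε - a')^3.
Order-3 pole: residue = g''(a)/2; g''((-5/4) - ((1/4)*sqrt(15))*i) = -((9952/21375)*sqrt(15))*i, so the residue is -((4976/21375)*sqrt(15))*i.
The branch term is analytic at (-5/4) + ((1/4)*sqrt(15))*i and contributes nothing to the residue; only the rational part matters.
The factor ε**2 + 5*ε/2 + 5/2 splits as (ε - a)(ε - a') with a = (-5/4) + ((1/4)*sqrt(15))*i, a' = (-5/4) - ((1/4)*sqrt(15))*i. At the order-3 pole a set g(ε) = (ε - a)^3*(rational part) = [-18*ε**2/5 + 28*ε/19 + 9/2] / (ε - a')^3.
Order-3 pole: residue = g''(a)/2; g''((-5/4) + ((1/4)*sqrt(15))*i) = ((9952/21375)*sqrt(15))*i, so the residue is ((4976/21375)*sqrt(15))*i.
List the singular points by increasing real part (a conjugate pair: the negative imaginary part first).

Radius of convergence at 0: 12/11.
At (-5/4) - ((1/4)*sqrt(15))*i: a pole of order 3; residue -((4976/21375)*sqrt(15))*i.
At (-5/4) + ((1/4)*sqrt(15))*i: a pole of order 3; residue ((4976/21375)*sqrt(15))*i.
At -12/11: a logarithmic branch point.


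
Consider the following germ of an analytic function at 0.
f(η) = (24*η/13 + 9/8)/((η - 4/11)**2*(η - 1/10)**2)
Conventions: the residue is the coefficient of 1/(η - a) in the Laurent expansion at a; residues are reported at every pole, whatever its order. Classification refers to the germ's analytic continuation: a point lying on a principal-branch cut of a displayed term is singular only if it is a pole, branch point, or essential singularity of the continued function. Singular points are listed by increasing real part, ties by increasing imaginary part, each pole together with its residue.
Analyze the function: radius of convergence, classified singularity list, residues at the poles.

Denominator factor (η - 4/11)^2: pole of order 2 at 4/11, modulus 4/11.
Denominator factor (η - 1/10)^2: pole of order 2 at 1/10, modulus 1/10.
The radius of convergence is the smallest modulus among the singular points: 1/10.
At the order-2 pole 1/10 set g(η) = (η - (1/10))^2*f(η) = (24*η/13 + 9/8)/(η - 4/11)**2.
Order-2 pole: residue = g'(a); g'(1/10) = 53742150/317057, so the residue is 53742150/317057.
At the order-2 pole 4/11 set g(η) = (η - (4/11))^2*f(η) = (24*η/13 + 9/8)/(η - 1/10)**2.
Order-2 pole: residue = g'(a); g'(4/11) = -53742150/317057, so the residue is -53742150/317057.
List the singular points by increasing real part (a conjugate pair: the negative imaginary part first).

Radius of convergence at 0: 1/10.
At 1/10: a pole of order 2; residue 53742150/317057.
At 4/11: a pole of order 2; residue -53742150/317057.


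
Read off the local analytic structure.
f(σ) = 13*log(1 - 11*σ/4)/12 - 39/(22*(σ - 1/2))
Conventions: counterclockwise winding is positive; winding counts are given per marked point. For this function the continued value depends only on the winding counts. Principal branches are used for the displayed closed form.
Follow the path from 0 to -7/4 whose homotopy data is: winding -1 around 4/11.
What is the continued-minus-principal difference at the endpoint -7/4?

The rational part is single-valued and drops out of the difference; each branch term changes only by its own monodromy.
(13/12)*log(1 - σ/(4/11)): each positive loop around 4/11 adds 2*pi*i to the log, so winding -1 contributes (13/12)*(-1)*2*pi*i = -(13/6)*pi*i.
Summing the contributions at σ = -7/4 gives -(13/6)*pi*i.

Continued minus principal equals -(13/6)*pi*i.


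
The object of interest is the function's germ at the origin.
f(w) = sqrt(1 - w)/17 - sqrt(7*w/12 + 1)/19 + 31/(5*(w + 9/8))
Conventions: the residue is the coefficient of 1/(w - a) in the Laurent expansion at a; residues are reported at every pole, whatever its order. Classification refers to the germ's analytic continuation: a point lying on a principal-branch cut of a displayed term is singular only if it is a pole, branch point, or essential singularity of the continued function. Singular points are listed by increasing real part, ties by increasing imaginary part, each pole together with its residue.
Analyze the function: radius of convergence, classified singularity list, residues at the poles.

Radius of convergence at 0: 1.
At -12/7: an algebraic (square-root) branch point.
At -9/8: a pole of order 1; residue 31/5.
At 1: an algebraic (square-root) branch point.

Denominator factor (w + 9/8): pole of order 1 at -9/8, modulus 9/8.
Branch term (1/17)*sqrt(1 - w/(1)): its argument vanishes at w = 1, a square-root branch point, modulus 1.
Branch term (-1/19)*sqrt(1 - w/(-12/7)): its argument vanishes at w = -12/7, a square-root branch point, modulus 12/7.
The radius of convergence is the smallest modulus among the singular points: 1.
The branch terms are analytic at -9/8 and contribute nothing to the residue; only the rational part matters.
At the order-1 pole -9/8 set g(w) = (w - (-9/8))*(rational part) = 31/5.
Simple pole: residue = g(a) at a = -9/8, which is 31/5.
List the singular points by increasing real part (a conjugate pair: the negative imaginary part first).


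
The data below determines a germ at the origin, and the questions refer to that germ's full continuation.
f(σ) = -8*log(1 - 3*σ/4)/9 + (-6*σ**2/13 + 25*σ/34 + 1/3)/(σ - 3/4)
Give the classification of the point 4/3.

The term (-8/9)*log(1 - σ/(4/3)) has argument 1 - 4/3/(4/3) = 0 at 4/3: a logarithmic (infinitely-sheeted) branch point; the remaining terms are analytic or single-valued there.

The point is a logarithmic branch point.


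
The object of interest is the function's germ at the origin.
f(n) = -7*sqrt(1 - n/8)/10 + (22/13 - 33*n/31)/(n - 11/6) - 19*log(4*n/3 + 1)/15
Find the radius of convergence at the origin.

Denominator factor (n - 11/6): pole of order 1 at 11/6, modulus 11/6.
Branch term (-19/15)*log(1 - n/(-3/4)): its argument vanishes at n = -3/4, a logarithmic branch point, modulus 3/4.
Branch term (-7/10)*sqrt(1 - n/(8)): its argument vanishes at n = 8, a square-root branch point, modulus 8.
The radius of convergence is the smallest modulus among the singular points: 3/4.

The radius of convergence is 3/4.


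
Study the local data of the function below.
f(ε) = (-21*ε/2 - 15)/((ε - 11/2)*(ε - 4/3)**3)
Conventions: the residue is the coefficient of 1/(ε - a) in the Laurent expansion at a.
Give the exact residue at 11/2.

The residue is -15714/15625.

At the order-1 pole 11/2 set g(ε) = (ε - (11/2))*f(ε) = (-21*ε/2 - 15)/(ε - 4/3)**3.
Simple pole: residue = g(a) at a = 11/2, which is -15714/15625.


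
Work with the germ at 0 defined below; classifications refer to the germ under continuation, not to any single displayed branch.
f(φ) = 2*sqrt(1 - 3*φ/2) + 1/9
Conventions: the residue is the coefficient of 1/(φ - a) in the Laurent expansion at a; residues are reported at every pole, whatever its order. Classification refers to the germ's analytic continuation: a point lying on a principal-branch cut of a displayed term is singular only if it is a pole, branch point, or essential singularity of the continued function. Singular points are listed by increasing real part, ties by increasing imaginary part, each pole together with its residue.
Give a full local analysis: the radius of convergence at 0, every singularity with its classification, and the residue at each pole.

Radius of convergence at 0: 2/3.
At 2/3: an algebraic (square-root) branch point.

Branch term (2)*sqrt(1 - φ/(2/3)): its argument vanishes at φ = 2/3, a square-root branch point, modulus 2/3.
The radius of convergence is the smallest modulus among the singular points: 2/3.


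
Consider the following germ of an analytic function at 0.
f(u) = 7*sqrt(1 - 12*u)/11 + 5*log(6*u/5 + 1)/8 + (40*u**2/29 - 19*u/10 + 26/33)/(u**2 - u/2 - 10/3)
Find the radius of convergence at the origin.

The radius of convergence is 1/12.

Denominator factor (u**2 - u/2 - 10/3): discriminant 163/12, real irrational roots 1/4 + (1/12)*sqrt(489) and 1/4 - (1/12)*sqrt(489); poles of order 1, moduli 1/4 + (1/12)*sqrt(489) and -1/4 + (1/12)*sqrt(489).
Branch term (7/11)*sqrt(1 - u/(1/12)): its argument vanishes at u = 1/12, a square-root branch point, modulus 1/12.
Branch term (5/8)*log(1 - u/(-5/6)): its argument vanishes at u = -5/6, a logarithmic branch point, modulus 5/6.
The radius of convergence is the smallest modulus among the singular points: 1/12.


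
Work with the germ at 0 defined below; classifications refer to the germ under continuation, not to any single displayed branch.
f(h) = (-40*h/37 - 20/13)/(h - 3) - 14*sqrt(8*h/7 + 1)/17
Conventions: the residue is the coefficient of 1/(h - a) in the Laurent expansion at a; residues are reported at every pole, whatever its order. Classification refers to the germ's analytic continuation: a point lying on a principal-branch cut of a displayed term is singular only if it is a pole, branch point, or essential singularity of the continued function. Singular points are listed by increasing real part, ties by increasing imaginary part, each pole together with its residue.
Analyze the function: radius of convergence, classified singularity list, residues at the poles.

Denominator factor (h - 3): pole of order 1 at 3, modulus 3.
Branch term (-14/17)*sqrt(1 - h/(-7/8)): its argument vanishes at h = -7/8, a square-root branch point, modulus 7/8.
The radius of convergence is the smallest modulus among the singular points: 7/8.
The branch term is analytic at 3 and contributes nothing to the residue; only the rational part matters.
At the order-1 pole 3 set g(h) = (h - (3))*(rational part) = -40*h/37 - 20/13.
Simple pole: residue = g(a) at a = 3, which is -2300/481.
List the singular points by increasing real part (a conjugate pair: the negative imaginary part first).

Radius of convergence at 0: 7/8.
At -7/8: an algebraic (square-root) branch point.
At 3: a pole of order 1; residue -2300/481.


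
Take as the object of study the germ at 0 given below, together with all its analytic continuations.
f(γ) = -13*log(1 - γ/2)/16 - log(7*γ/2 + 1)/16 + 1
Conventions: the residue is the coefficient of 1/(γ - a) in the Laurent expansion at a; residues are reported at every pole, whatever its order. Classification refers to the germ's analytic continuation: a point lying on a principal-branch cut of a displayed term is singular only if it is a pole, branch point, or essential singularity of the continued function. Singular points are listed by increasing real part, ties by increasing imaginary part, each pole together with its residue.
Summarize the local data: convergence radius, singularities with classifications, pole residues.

Radius of convergence at 0: 2/7.
At -2/7: a logarithmic branch point.
At 2: a logarithmic branch point.

Branch term (-13/16)*log(1 - γ/(2)): its argument vanishes at γ = 2, a logarithmic branch point, modulus 2.
Branch term (-1/16)*log(1 - γ/(-2/7)): its argument vanishes at γ = -2/7, a logarithmic branch point, modulus 2/7.
The radius of convergence is the smallest modulus among the singular points: 2/7.
List the singular points by increasing real part (a conjugate pair: the negative imaginary part first).


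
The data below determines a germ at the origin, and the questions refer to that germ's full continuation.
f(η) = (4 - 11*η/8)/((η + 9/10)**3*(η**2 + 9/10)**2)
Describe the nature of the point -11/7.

The point is a regular point.

Denominator factors: η**2 + 9/10 = 1651/490 at η = -11/7; η + 9/10 = -47/70 at η = -11/7 — none vanishes.
So the germ continues analytically to -11/7.


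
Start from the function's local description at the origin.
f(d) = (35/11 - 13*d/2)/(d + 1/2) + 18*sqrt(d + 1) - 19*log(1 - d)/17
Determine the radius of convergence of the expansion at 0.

Denominator factor (d + 1/2): pole of order 1 at -1/2, modulus 1/2.
Branch term (-19/17)*log(1 - d/(1)): its argument vanishes at d = 1, a logarithmic branch point, modulus 1.
Branch term (18)*sqrt(1 - d/(-1)): its argument vanishes at d = -1, a square-root branch point, modulus 1.
The radius of convergence is the smallest modulus among the singular points: 1/2.

The radius of convergence is 1/2.


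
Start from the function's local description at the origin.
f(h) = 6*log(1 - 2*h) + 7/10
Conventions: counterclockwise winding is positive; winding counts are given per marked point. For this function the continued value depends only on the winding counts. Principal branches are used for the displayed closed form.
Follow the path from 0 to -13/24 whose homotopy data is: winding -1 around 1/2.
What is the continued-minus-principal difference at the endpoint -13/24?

Continued minus principal equals -(12)*pi*i.

The rational part is single-valued and drops out of the difference; each branch term changes only by its own monodromy.
(6)*log(1 - h/(1/2)): each positive loop around 1/2 adds 2*pi*i to the log, so winding -1 contributes (6)*(-1)*2*pi*i = -(12)*pi*i.
Summing the contributions at h = -13/24 gives -(12)*pi*i.


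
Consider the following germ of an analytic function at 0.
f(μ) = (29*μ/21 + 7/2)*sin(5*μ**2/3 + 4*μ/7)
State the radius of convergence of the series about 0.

The factor sin(5*μ**2/3 + 4*μ/7) is entire and contributes no finite singular point.
The polynomial part has no poles.
No finite singular points: the Taylor series at 0 converges everywhere.

The radius of convergence is infinite.


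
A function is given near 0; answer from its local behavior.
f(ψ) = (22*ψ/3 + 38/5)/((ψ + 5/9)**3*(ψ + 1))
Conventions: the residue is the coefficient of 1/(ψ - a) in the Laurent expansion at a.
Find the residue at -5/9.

At the order-3 pole -5/9 set g(ψ) = (ψ - (-5/9))^3*f(ψ) = (22*ψ/3 + 38/5)/(ψ + 1).
Order-3 pole: residue = g''(a)/2; g''(-5/9) = 243/40, so the residue is 243/80.

The residue is 243/80.


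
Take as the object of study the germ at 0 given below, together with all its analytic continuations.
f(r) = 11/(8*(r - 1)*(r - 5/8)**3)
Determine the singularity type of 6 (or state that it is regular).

Denominator factors: r - 5/8 = 43/8 at r = 6; r - 1 = 5 at r = 6 — none vanishes.
So the germ continues analytically to 6.

The point is a regular point.


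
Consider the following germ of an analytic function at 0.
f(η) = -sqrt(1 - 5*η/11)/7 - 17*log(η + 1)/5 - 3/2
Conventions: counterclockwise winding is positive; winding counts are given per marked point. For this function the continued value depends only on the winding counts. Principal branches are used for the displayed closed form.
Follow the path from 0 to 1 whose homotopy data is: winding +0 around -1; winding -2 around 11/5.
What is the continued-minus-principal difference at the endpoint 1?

Continued minus principal equals 0.

The rational part is single-valued and drops out of the difference; each branch term changes only by its own monodromy.
(-1/7)*sqrt(1 - η/(11/5)): winding -2 is even, the square root returns to the same sheet, contribution 0.
(-17/5)*log(1 - η/(-1)): winding 0 around -1, so this term returns to its principal value, contribution 0.
Summing the contributions at η = 1 gives 0.


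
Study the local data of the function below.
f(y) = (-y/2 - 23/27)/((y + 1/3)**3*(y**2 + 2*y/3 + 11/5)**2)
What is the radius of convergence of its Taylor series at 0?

The radius of convergence is 1/3.

Denominator factor (y + 1/3)^3: pole of order 3 at -1/3, modulus 1/3.
Denominator factor (y**2 + 2*y/3 + 11/5)^2: discriminant -376/45, complex-conjugate roots (-1/3) + ((1/15)*sqrt(470))*i and (-1/3) - ((1/15)*sqrt(470))*i; poles of order 2, moduli (1/5)*sqrt(55) and (1/5)*sqrt(55).
The radius of convergence is the smallest modulus among the singular points: 1/3.


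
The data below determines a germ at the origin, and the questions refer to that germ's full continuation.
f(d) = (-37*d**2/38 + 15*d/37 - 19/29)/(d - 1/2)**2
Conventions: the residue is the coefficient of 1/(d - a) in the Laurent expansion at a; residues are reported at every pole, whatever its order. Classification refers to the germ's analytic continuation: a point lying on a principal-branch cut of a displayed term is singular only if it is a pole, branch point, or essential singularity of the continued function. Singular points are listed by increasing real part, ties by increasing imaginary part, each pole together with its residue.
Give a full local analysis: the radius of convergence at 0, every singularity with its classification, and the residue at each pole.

Radius of convergence at 0: 1/2.
At 1/2: a pole of order 2; residue -799/1406.

Denominator factor (d - 1/2)^2: pole of order 2 at 1/2, modulus 1/2.
The radius of convergence is the smallest modulus among the singular points: 1/2.
At the order-2 pole 1/2 set g(d) = (d - (1/2))^2*f(d) = -37*d**2/38 + 15*d/37 - 19/29.
Order-2 pole: residue = g'(a); g'(1/2) = -799/1406, so the residue is -799/1406.


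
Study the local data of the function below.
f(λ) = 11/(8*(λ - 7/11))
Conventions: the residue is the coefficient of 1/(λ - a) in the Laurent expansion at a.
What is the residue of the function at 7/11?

The residue is 11/8.

At the order-1 pole 7/11 set g(λ) = (λ - (7/11))*f(λ) = 11/8.
Simple pole: residue = g(a) at a = 7/11, which is 11/8.


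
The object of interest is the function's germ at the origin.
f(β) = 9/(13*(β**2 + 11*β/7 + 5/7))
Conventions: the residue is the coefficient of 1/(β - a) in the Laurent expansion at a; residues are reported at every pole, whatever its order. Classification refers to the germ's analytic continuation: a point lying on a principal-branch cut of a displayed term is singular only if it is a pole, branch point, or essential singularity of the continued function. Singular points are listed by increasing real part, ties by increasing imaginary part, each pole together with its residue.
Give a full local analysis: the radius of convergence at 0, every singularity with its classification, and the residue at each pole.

Denominator factor (β**2 + 11*β/7 + 5/7): discriminant -19/49, complex-conjugate roots (-11/14) + ((1/14)*sqrt(19))*i and (-11/14) - ((1/14)*sqrt(19))*i; poles of order 1, moduli (1/7)*sqrt(35) and (1/7)*sqrt(35).
The radius of convergence is the smallest modulus among the singular points: (1/7)*sqrt(35).
The factor β**2 + 11*β/7 + 5/7 splits as (β - a)(β - a') with a = (-11/14) - ((1/14)*sqrt(19))*i, a' = (-11/14) + ((1/14)*sqrt(19))*i. At the order-1 pole a set g(β) = (β - a)*f(β) = [9/13] / (β - a').
Simple pole: residue = g(a) at a = (-11/14) - ((1/14)*sqrt(19))*i, which is ((63/247)*sqrt(19))*i.
The factor β**2 + 11*β/7 + 5/7 splits as (β - a)(β - a') with a = (-11/14) + ((1/14)*sqrt(19))*i, a' = (-11/14) - ((1/14)*sqrt(19))*i. At the order-1 pole a set g(β) = (β - a)*f(β) = [9/13] / (β - a').
Simple pole: residue = g(a) at a = (-11/14) + ((1/14)*sqrt(19))*i, which is -((63/247)*sqrt(19))*i.
List the singular points by increasing real part (a conjugate pair: the negative imaginary part first).

Radius of convergence at 0: (1/7)*sqrt(35).
At (-11/14) - ((1/14)*sqrt(19))*i: a pole of order 1; residue ((63/247)*sqrt(19))*i.
At (-11/14) + ((1/14)*sqrt(19))*i: a pole of order 1; residue -((63/247)*sqrt(19))*i.


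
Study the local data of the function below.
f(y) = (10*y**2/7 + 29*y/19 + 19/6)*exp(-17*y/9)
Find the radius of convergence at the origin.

The radius of convergence is infinite.

The factor exp(-17*y/9) is entire and contributes no finite singular point.
The polynomial part has no poles.
No finite singular points: the Taylor series at 0 converges everywhere.


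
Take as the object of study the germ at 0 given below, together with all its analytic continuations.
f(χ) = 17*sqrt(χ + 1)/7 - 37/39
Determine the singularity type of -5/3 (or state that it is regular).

The point is a regular point.

There is no denominator, hence no pole anywhere.
Branch term sqrt(1 - χ/(-1)): argument at -5/3 is -2/3, nonzero, so -5/3 is not its branch point (a point on a principal cut is still regular for the continued germ).
So the germ continues analytically to -5/3.


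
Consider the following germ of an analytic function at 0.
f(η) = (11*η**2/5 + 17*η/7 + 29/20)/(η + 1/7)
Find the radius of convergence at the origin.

Denominator factor (η + 1/7): pole of order 1 at -1/7, modulus 1/7.
The radius of convergence is the smallest modulus among the singular points: 1/7.

The radius of convergence is 1/7.


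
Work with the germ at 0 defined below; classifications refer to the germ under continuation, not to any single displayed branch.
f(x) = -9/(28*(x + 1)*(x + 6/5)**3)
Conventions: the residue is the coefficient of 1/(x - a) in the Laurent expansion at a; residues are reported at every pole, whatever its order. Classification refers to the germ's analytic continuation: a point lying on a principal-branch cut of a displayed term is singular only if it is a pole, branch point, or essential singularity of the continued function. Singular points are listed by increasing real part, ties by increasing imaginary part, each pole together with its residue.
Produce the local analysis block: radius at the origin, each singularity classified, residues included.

Radius of convergence at 0: 1.
At -6/5: a pole of order 3; residue 1125/28.
At -1: a pole of order 1; residue -1125/28.

Denominator factor (x + 1): pole of order 1 at -1, modulus 1.
Denominator factor (x + 6/5)^3: pole of order 3 at -6/5, modulus 6/5.
The radius of convergence is the smallest modulus among the singular points: 1.
At the order-3 pole -6/5 set g(x) = (x - (-6/5))^3*f(x) = -9/(28*(x + 1)).
Order-3 pole: residue = g''(a)/2; g''(-6/5) = 1125/14, so the residue is 1125/28.
At the order-1 pole -1 set g(x) = (x - (-1))*f(x) = -9/(28*(x + 6/5)**3).
Simple pole: residue = g(a) at a = -1, which is -1125/28.
List the singular points by increasing real part (a conjugate pair: the negative imaginary part first).


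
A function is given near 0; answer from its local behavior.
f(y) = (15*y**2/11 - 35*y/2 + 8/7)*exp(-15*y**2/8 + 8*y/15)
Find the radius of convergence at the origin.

The radius of convergence is infinite.

The factor exp(-15*y**2/8 + 8*y/15) is entire and contributes no finite singular point.
The polynomial part has no poles.
No finite singular points: the Taylor series at 0 converges everywhere.


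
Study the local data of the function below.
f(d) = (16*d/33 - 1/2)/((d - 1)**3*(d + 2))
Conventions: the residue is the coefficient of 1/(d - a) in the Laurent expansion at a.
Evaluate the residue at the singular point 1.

At the order-3 pole 1 set g(d) = (d - (1))^3*f(d) = (16*d/33 - 1/2)/(d + 2).
Order-3 pole: residue = g''(a)/2; g''(1) = -97/891, so the residue is -97/1782.

The residue is -97/1782.


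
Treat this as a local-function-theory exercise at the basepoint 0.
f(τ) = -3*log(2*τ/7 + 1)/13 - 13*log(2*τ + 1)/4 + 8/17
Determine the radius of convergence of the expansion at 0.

Branch term (-13/4)*log(1 - τ/(-1/2)): its argument vanishes at τ = -1/2, a logarithmic branch point, modulus 1/2.
Branch term (-3/13)*log(1 - τ/(-7/2)): its argument vanishes at τ = -7/2, a logarithmic branch point, modulus 7/2.
The radius of convergence is the smallest modulus among the singular points: 1/2.

The radius of convergence is 1/2.


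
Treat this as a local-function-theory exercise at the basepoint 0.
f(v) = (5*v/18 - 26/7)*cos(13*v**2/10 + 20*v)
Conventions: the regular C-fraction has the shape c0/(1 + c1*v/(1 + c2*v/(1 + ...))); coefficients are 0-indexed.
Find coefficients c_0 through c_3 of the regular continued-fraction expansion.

The regular C-fraction coefficients are [-26/7, 35/468, -8761205/3276, 820008925632/306642175].

Taylor coefficients (expand at 0): a_0 = -26/7, a_1 = 5/18, a_2 = 5200/7, a_3 = 2584/63.
c0 = a_0 = -26/7. Peel one level at a time: if S = 1 + c*v/S' with S'(0) = 1, then c is the v-coefficient of S and S' = c*v/(S - 1).
S_1 = c0/f = 1 + (35/468)*v + (43806025/219024)*v^2 + ...; c1 = 35/468.
S_2 = c1*v/(S_1 - 1) = 1 + (-8761205/3276)*v + (1752155824/245)*v^2 + ...; c2 = -8761205/3276.
S_3 = c2*v/(S_2 - 1) = 1 + (820008925632/306642175)*v + ...; c3 = 820008925632/306642175.


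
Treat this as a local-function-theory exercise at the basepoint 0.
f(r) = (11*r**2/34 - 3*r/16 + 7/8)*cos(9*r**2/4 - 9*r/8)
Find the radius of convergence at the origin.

The factor cos(9*r**2/4 - 9*r/8) is entire and contributes no finite singular point.
The polynomial part has no poles.
No finite singular points: the Taylor series at 0 converges everywhere.

The radius of convergence is infinite.


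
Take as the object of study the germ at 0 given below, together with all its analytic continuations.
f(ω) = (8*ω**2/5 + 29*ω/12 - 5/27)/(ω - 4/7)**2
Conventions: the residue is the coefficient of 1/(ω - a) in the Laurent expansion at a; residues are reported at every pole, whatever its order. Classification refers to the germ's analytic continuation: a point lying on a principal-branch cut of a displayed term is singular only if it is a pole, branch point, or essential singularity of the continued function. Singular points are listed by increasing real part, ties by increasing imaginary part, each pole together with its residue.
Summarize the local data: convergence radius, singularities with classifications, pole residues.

Radius of convergence at 0: 4/7.
At 4/7: a pole of order 2; residue 1783/420.

Denominator factor (ω - 4/7)^2: pole of order 2 at 4/7, modulus 4/7.
The radius of convergence is the smallest modulus among the singular points: 4/7.
At the order-2 pole 4/7 set g(ω) = (ω - (4/7))^2*f(ω) = 8*ω**2/5 + 29*ω/12 - 5/27.
Order-2 pole: residue = g'(a); g'(4/7) = 1783/420, so the residue is 1783/420.


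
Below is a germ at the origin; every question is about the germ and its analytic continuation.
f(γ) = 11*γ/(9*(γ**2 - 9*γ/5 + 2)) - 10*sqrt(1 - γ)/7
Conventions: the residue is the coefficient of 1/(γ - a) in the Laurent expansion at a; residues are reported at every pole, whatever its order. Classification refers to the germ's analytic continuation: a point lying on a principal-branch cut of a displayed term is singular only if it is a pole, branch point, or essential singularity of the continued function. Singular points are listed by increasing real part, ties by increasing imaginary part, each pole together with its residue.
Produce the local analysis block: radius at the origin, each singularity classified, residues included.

Denominator factor (γ**2 - 9*γ/5 + 2): discriminant -119/25, complex-conjugate roots (9/10) + ((1/10)*sqrt(119))*i and (9/10) - ((1/10)*sqrt(119))*i; poles of order 1, moduli sqrt(2) and sqrt(2).
Branch term (-10/7)*sqrt(1 - γ/(1)): its argument vanishes at γ = 1, a square-root branch point, modulus 1.
The radius of convergence is the smallest modulus among the singular points: 1.
The branch term is analytic at (9/10) - ((1/10)*sqrt(119))*i and contributes nothing to the residue; only the rational part matters.
The factor γ**2 - 9*γ/5 + 2 splits as (γ - a)(γ - a') with a = (9/10) - ((1/10)*sqrt(119))*i, a' = (9/10) + ((1/10)*sqrt(119))*i. At the order-1 pole a set g(γ) = (γ - a)*(rational part) = [11*γ/9] / (γ - a').
Simple pole: residue = g(a) at a = (9/10) - ((1/10)*sqrt(119))*i, which is (11/18) + ((11/238)*sqrt(119))*i.
The branch term is analytic at (9/10) + ((1/10)*sqrt(119))*i and contributes nothing to the residue; only the rational part matters.
The factor γ**2 - 9*γ/5 + 2 splits as (γ - a)(γ - a') with a = (9/10) + ((1/10)*sqrt(119))*i, a' = (9/10) - ((1/10)*sqrt(119))*i. At the order-1 pole a set g(γ) = (γ - a)*(rational part) = [11*γ/9] / (γ - a').
Simple pole: residue = g(a) at a = (9/10) + ((1/10)*sqrt(119))*i, which is (11/18) - ((11/238)*sqrt(119))*i.
List the singular points by increasing real part (a conjugate pair: the negative imaginary part first).

Radius of convergence at 0: 1.
At (9/10) - ((1/10)*sqrt(119))*i: a pole of order 1; residue (11/18) + ((11/238)*sqrt(119))*i.
At (9/10) + ((1/10)*sqrt(119))*i: a pole of order 1; residue (11/18) - ((11/238)*sqrt(119))*i.
At 1: an algebraic (square-root) branch point.


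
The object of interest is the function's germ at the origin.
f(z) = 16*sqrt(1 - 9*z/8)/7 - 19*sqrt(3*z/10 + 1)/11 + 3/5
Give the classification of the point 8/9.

The term (16/7)*sqrt(1 - z/(8/9)) has argument 1 - 8/9/(8/9) = 0 at 8/9: a square-root (algebraic, two-sheeted) branch point; the remaining terms are analytic or single-valued there.

The point is an algebraic (square-root) branch point.


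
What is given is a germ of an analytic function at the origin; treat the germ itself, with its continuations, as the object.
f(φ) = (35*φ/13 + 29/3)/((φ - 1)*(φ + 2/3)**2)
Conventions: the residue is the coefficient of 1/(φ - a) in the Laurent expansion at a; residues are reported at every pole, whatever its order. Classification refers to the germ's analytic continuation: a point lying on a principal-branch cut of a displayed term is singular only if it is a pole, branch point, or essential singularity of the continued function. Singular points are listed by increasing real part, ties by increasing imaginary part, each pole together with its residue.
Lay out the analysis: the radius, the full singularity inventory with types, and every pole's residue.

Radius of convergence at 0: 2/3.
At -2/3: a pole of order 2; residue -1446/325.
At 1: a pole of order 1; residue 1446/325.

Denominator factor (φ - 1): pole of order 1 at 1, modulus 1.
Denominator factor (φ + 2/3)^2: pole of order 2 at -2/3, modulus 2/3.
The radius of convergence is the smallest modulus among the singular points: 2/3.
At the order-2 pole -2/3 set g(φ) = (φ - (-2/3))^2*f(φ) = (35*φ/13 + 29/3)/(φ - 1).
Order-2 pole: residue = g'(a); g'(-2/3) = -1446/325, so the residue is -1446/325.
At the order-1 pole 1 set g(φ) = (φ - (1))*f(φ) = (35*φ/13 + 29/3)/(φ + 2/3)**2.
Simple pole: residue = g(a) at a = 1, which is 1446/325.
List the singular points by increasing real part (a conjugate pair: the negative imaginary part first).


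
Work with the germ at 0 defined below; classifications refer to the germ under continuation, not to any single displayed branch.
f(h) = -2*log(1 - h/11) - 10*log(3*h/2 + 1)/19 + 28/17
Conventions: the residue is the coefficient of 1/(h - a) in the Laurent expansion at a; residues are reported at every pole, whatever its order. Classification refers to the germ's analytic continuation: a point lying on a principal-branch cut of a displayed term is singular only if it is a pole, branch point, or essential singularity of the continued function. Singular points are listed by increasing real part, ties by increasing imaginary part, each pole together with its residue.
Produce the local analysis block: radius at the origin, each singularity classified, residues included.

Branch term (-2)*log(1 - h/(11)): its argument vanishes at h = 11, a logarithmic branch point, modulus 11.
Branch term (-10/19)*log(1 - h/(-2/3)): its argument vanishes at h = -2/3, a logarithmic branch point, modulus 2/3.
The radius of convergence is the smallest modulus among the singular points: 2/3.
List the singular points by increasing real part (a conjugate pair: the negative imaginary part first).

Radius of convergence at 0: 2/3.
At -2/3: a logarithmic branch point.
At 11: a logarithmic branch point.


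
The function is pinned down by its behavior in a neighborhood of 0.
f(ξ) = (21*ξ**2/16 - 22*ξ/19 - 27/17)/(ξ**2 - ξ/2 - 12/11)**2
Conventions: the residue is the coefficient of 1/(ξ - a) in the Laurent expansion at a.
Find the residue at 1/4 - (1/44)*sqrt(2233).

The residue is -(188140/13310507)*sqrt(2233).


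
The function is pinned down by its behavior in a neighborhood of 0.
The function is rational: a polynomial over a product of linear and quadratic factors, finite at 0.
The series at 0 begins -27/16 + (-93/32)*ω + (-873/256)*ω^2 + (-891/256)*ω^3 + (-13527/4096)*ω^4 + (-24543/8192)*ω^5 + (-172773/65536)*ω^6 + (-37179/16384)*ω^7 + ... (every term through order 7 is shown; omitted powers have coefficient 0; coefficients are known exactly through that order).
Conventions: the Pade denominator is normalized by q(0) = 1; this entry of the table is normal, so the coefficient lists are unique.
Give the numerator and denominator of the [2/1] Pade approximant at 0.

The Pade approximant has numerator coefficients [-27/16, -3675/3104, -11025/24832]; denominator coefficients [1, -99/97].

Taylor coefficients needed (read off): a_0 = -27/16, a_1 = -93/32, a_2 = -873/256, a_3 = -891/256.
Write the denominator as Q(ω) = 1 + q1*ω. Requiring Q*f - P = O(ω^4) with deg P <= 2 kills the coefficients of ω^3..ω^3 in Q*f:
  ω^3: a_3 + q1*a_2 = 0, i.e. -891/256 + (-873/256)*q1 = 0.
Solving this linear system: q1 = -99/97.
The numerator is Q*f truncated at degree 2: P0 = a_0 = -27/16; P1 = a_1 + q1*a_0 = -3675/3104; P2 = a_2 + q1*a_1 = -11025/24832.


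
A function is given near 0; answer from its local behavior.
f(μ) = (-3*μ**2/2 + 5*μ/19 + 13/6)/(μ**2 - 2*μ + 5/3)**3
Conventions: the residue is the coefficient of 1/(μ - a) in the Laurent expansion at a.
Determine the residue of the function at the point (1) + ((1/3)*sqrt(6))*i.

The residue is -((153/1216)*sqrt(6))*i.

The factor μ**2 - 2*μ + 5/3 splits as (μ - a)(μ - a') with a = (1) + ((1/3)*sqrt(6))*i, a' = (1) - ((1/3)*sqrt(6))*i. At the order-3 pole a set g(μ) = (μ - a)^3*f(μ) = [-3*μ**2/2 + 5*μ/19 + 13/6] / (μ - a')^3.
Order-3 pole: residue = g''(a)/2; g''((1) + ((1/3)*sqrt(6))*i) = -((153/608)*sqrt(6))*i, so the residue is -((153/1216)*sqrt(6))*i.


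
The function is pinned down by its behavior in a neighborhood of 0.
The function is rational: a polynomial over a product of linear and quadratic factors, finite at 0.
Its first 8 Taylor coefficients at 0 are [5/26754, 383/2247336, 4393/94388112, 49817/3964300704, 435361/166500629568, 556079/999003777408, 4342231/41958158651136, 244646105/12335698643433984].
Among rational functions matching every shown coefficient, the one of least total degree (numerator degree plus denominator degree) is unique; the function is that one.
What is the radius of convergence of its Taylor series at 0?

No rational of total degree below 5 reproduces all 8 coefficients; solving the [1/4] Pade equations on them gives f(γ) = (-γ/4 - 5/13)/((γ - 7)**3*(γ + 6)), whose expansion matches every shown term.
Denominator factor (γ + 6): pole of order 1 at -6, modulus 6.
Denominator factor (γ - 7)^3: pole of order 3 at 7, modulus 7.
The radius of convergence is the smallest modulus among the singular points: 6.

The radius of convergence is 6.


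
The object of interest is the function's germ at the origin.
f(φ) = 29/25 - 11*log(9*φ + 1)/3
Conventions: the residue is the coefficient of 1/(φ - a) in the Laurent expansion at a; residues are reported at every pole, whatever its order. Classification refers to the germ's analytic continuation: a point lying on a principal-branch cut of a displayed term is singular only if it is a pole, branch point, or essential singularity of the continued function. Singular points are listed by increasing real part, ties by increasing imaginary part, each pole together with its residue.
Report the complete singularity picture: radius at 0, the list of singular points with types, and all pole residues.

Branch term (-11/3)*log(1 - φ/(-1/9)): its argument vanishes at φ = -1/9, a logarithmic branch point, modulus 1/9.
The radius of convergence is the smallest modulus among the singular points: 1/9.

Radius of convergence at 0: 1/9.
At -1/9: a logarithmic branch point.


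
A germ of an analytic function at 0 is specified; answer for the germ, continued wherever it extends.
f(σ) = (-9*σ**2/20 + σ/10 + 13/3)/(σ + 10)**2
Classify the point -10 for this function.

The denominator factor σ + 10 vanishes at -10 and appears to the power 2; the numerator there equals -125/3, nonzero, and no other factor vanishes.
Hence a pole whose order is the multiplicity, 2.

The point is a pole of order 2.


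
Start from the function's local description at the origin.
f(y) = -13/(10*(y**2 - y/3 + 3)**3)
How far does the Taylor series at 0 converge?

The radius of convergence is sqrt(3).

Denominator factor (y**2 - y/3 + 3)^3: discriminant -107/9, complex-conjugate roots (1/6) + ((1/6)*sqrt(107))*i and (1/6) - ((1/6)*sqrt(107))*i; poles of order 3, moduli sqrt(3) and sqrt(3).
The radius of convergence is the smallest modulus among the singular points: sqrt(3).


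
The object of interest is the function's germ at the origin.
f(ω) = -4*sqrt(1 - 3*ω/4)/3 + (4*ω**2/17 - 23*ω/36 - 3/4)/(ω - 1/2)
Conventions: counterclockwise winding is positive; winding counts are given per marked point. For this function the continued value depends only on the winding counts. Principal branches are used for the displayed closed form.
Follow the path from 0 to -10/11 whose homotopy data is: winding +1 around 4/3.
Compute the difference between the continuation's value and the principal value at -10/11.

The rational part is single-valued and drops out of the difference; each branch term changes only by its own monodromy.
(-4/3)*sqrt(1 - ω/(4/3)): winding +1 is odd, the square root flips sign, contributing -2*(-4/3)*sqrt(1 - (-10/11)/(4/3)) = -2*(-4/3)*sqrt(37/22) = (4/33)*sqrt(814).
Summing the contributions at ω = -10/11 gives (4/33)*sqrt(814).

Continued minus principal equals (4/33)*sqrt(814).


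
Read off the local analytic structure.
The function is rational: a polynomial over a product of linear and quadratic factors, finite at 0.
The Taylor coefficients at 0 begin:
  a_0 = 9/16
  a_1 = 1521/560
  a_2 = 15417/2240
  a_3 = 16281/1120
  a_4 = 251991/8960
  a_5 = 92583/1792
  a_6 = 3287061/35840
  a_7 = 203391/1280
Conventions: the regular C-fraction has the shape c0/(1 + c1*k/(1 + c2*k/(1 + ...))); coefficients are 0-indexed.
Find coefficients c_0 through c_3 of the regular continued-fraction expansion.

Taylor coefficients (read off): a_0 = 9/16, a_1 = 1521/560, a_2 = 15417/2240, a_3 = 16281/1120.
c0 = a_0 = 9/16. Peel one level at a time: if S = 1 + c*k/S' with S'(0) = 1, then c is the k-coefficient of S and S' = c*k/(S - 1).
S_1 = c0/f = 1 + (-169/35)*k + (54289/4900)*k^2 + ...; c1 = -169/35.
S_2 = c1*k/(S_1 - 1) = 1 + (54289/23660)*k + (488601/456976)*k^2 + ...; c2 = 54289/23660.
S_3 = c2*k/(S_2 - 1) = 1 + (-315/676)*k + ...; c3 = -315/676.

The regular C-fraction coefficients are [9/16, -169/35, 54289/23660, -315/676].
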